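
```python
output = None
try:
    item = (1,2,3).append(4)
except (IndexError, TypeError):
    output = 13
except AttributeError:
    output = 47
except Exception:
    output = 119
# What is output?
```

Step-by-step execution trace:
1. `item = (1,2,3).append(4)` raises AttributeError.
2. `except (IndexError, TypeError)` does not match AttributeError; skipped.
3. `except AttributeError` matches (exact type match) → output = 47.
4. `except Exception` is not reached.
Result: 47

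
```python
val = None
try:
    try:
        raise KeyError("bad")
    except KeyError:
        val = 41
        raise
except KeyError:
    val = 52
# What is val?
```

Step-by-step execution trace:
1. Inner try: `raise KeyError("bad")` raises KeyError.
2. Inner `except KeyError` matches → val = 41.
3. bare `raise` re-raises the same KeyError.
4. Outer `except KeyError` matches → val = 52.
Result: 52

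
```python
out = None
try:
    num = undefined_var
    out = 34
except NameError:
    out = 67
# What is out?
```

Step-by-step execution trace:
1. `num = undefined_var` raises NameError.
2. `out = 34` is not reached.
3. `except NameError` matches → out = 67.
Result: 67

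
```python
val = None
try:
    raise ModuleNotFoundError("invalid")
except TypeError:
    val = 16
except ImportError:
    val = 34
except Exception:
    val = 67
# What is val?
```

Step-by-step execution trace:
1. `raise ModuleNotFoundError(...)` raises ModuleNotFoundError.
2. `except TypeError` does not match (ModuleNotFoundError is not a subclass of TypeError); skipped.
3. `except ImportError` matches (ModuleNotFoundError is a subclass of ImportError) → val = 34.
4. `except Exception` is not reached.
Result: 34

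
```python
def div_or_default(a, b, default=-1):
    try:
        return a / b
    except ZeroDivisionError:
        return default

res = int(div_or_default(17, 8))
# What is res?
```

Step-by-step execution trace:
1. `div_or_default(17, 8)` enters try: `return 17 / 8` → returns 2.125. No exception raised.
2. `except ZeroDivisionError` is skipped.
3. `int(2.125)` → 2 → res = 2.
Result: 2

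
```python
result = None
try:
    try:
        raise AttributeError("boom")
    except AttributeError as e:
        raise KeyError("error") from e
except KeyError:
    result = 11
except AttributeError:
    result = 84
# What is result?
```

Step-by-step execution trace:
1. Inner try raises AttributeError; inner `except AttributeError as e` catches it.
2. `raise KeyError(...) from e` raises KeyError (AttributeError is attached as __cause__, but only KeyError is active).
3. Outer `except KeyError` matches → result = 11.
4. `except AttributeError` is not reached.
Result: 11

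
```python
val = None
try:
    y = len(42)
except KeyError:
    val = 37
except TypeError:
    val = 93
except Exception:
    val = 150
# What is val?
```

Step-by-step execution trace:
1. `y = len(42)` raises TypeError.
2. `except KeyError` does not match TypeError; skipped.
3. `except TypeError` matches → val = 93.
4. Remaining except clauses are skipped.
Result: 93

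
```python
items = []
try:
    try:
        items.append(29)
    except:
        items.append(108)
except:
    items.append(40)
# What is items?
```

Step-by-step execution trace:
1. Inner try: `items.append(29)` → items = [29]. No exception raised.
2. Inner `except` is skipped.
3. Inner try completes normally; outer `except` is skipped.
Result: [29]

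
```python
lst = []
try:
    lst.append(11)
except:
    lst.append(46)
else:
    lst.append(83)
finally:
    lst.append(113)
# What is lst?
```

Step-by-step execution trace:
1. try: `lst.append(11)` → lst = [11]. No exception raised.
2. `except` is skipped.
3. `else` runs: `lst.append(83)` → lst = [11, 83].
4. `finally` always runs: `lst.append(113)` → lst = [11, 83, 113].
Result: [11, 83, 113]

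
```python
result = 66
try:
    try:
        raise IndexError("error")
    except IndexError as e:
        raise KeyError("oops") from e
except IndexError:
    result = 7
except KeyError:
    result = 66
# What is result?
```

Step-by-step execution trace:
1. Inner try raises IndexError; inner `except IndexError as e` catches it.
2. `raise KeyError(...) from e` raises KeyError (IndexError is attached as __cause__, but only KeyError is active).
3. Outer `except IndexError` does not match KeyError; skipped.
4. Outer `except KeyError` matches → result = 66.
Result: 66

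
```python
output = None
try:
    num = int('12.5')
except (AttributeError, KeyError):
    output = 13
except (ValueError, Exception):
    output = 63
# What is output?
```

Step-by-step execution trace:
1. `num = int('12.5')` raises ValueError.
2. `except (AttributeError, KeyError)` does not match ValueError; skipped.
3. `except (ValueError, Exception)` matches (ValueError is in the tuple) → output = 63.
Result: 63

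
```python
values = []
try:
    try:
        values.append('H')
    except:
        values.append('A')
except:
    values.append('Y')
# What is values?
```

Step-by-step execution trace:
1. Inner try: `values.append('H')` → values = ['H']. No exception raised.
2. Inner `except` is skipped.
3. Inner try completes normally; outer `except` is skipped.
Result: ['H']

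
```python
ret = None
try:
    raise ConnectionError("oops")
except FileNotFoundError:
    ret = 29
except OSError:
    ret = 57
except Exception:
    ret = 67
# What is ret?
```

Step-by-step execution trace:
1. `raise ConnectionError(...)` raises ConnectionError.
2. `except FileNotFoundError` does not match (ConnectionError is not a subclass of FileNotFoundError); skipped.
3. `except OSError` matches (ConnectionError is a subclass of OSError) → ret = 57.
4. `except Exception` is not reached.
Result: 57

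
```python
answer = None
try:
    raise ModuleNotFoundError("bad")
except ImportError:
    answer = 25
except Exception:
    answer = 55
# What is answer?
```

Step-by-step execution trace:
1. `raise ModuleNotFoundError(...)` raises ModuleNotFoundError.
2. `except ImportError` matches (ModuleNotFoundError is a subclass of ImportError) → answer = 25.
3. `except Exception` is not reached.
Result: 25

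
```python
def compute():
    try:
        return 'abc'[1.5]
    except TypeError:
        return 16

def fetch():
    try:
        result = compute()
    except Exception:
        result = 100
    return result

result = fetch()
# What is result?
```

Step-by-step execution trace:
1. `fetch()` calls `compute()`.
2. In compute: `'abc'[1.5]` raises TypeError; `except TypeError` catches it → returns 16.
3. In fetch: `result = compute()` → result = 16. No exception reaches fetch.
4. `except Exception` is skipped; fetch returns 16.
5. result = 16.
Result: 16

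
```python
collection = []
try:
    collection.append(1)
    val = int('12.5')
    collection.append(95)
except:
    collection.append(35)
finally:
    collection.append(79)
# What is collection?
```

Step-by-step execution trace:
1. try: `collection.append(1)` → collection = [1].
2. `val = int('12.5')` raises ValueError; `collection.append(95)` is not reached.
3. bare `except` matches → `collection.append(35)` → collection = [1, 35].
4. finally always runs: `collection.append(79)` → collection = [1, 35, 79].
Result: [1, 35, 79]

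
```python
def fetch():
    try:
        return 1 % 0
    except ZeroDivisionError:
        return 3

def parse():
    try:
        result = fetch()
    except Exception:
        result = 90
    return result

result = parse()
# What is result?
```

Step-by-step execution trace:
1. `parse()` calls `fetch()`.
2. In fetch: `1 % 0` raises ZeroDivisionError; `except ZeroDivisionError` catches it → returns 3.
3. In parse: `result = fetch()` → result = 3. No exception reaches parse.
4. `except Exception` is skipped; parse returns 3.
5. result = 3.
Result: 3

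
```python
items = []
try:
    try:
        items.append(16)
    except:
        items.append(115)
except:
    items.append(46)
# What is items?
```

Step-by-step execution trace:
1. Inner try: `items.append(16)` → items = [16]. No exception raised.
2. Inner `except` is skipped.
3. Inner try completes normally; outer `except` is skipped.
Result: [16]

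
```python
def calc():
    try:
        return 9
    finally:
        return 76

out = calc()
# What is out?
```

Step-by-step execution trace:
1. `calc()` enters try: `return 9` sets pending return value 9.
2. Before returning, `finally: return 76` runs and overrides the pending return.
3. calc() returns 76 → out = 76.
Result: 76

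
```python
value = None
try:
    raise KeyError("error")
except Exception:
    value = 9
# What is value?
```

Step-by-step execution trace:
1. `raise KeyError(...)` raises KeyError.
2. `except Exception` matches (KeyError is a subclass of Exception) → value = 9.
Result: 9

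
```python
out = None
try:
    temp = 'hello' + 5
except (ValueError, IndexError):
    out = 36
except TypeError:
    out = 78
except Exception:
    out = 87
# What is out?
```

Step-by-step execution trace:
1. `temp = 'hello' + 5` raises TypeError.
2. `except (ValueError, IndexError)` does not match TypeError; skipped.
3. `except TypeError` matches (exact type match) → out = 78.
4. `except Exception` is not reached.
Result: 78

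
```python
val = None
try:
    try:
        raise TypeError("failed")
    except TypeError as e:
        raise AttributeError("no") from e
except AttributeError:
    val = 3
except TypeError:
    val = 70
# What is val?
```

Step-by-step execution trace:
1. Inner try raises TypeError; inner `except TypeError as e` catches it.
2. `raise AttributeError(...) from e` raises AttributeError (TypeError is attached as __cause__, but only AttributeError is active).
3. Outer `except AttributeError` matches → val = 3.
4. `except TypeError` is not reached.
Result: 3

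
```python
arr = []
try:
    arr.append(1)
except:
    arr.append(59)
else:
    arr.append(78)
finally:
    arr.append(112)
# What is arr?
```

Step-by-step execution trace:
1. try: `arr.append(1)` → arr = [1]. No exception raised.
2. `except` is skipped.
3. `else` runs: `arr.append(78)` → arr = [1, 78].
4. `finally` always runs: `arr.append(112)` → arr = [1, 78, 112].
Result: [1, 78, 112]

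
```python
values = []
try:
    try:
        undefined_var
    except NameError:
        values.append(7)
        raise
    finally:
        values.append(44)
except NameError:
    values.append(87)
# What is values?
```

Step-by-step execution trace:
1. Inner try: `undefined_var` raises NameError.
2. Inner `except NameError` matches → `values.append(7)` → values = [7].
3. bare `raise` re-raises NameError.
4. Inner `finally` runs during unwinding: `values.append(44)` → values = [7, 44].
5. Outer `except NameError` matches → `values.append(87)` → values = [7, 44, 87].
Result: [7, 44, 87]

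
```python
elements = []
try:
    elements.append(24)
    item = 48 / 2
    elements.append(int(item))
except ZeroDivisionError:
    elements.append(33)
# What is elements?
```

Step-by-step execution trace:
1. try: `elements.append(24)` → elements = [24].
2. `item = 48 / 2` → item = 24.0. No exception raised.
3. `elements.append(int(item))` → elements = [24, 24].
4. `except ZeroDivisionError` is skipped (no exception was raised).
Result: [24, 24]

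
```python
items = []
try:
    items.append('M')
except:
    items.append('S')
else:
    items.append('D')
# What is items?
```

Step-by-step execution trace:
1. try: `items.append('M')` → items = ['M']. No exception raised.
2. `except` is skipped.
3. `else` runs (try completed without exception): `items.append('D')` → items = ['M', 'D'].
Result: ['M', 'D']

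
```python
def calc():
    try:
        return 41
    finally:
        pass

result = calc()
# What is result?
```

Step-by-step execution trace:
1. `calc()` enters try: `return 41` sets pending return value 41.
2. Before returning, `finally: pass` runs (no effect).
3. calc() returns 41 → result = 41.
Result: 41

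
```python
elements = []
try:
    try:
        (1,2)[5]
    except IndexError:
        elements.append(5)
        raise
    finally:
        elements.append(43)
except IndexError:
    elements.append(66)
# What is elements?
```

Step-by-step execution trace:
1. Inner try: `(1,2)[5]` raises IndexError.
2. Inner `except IndexError` matches → `elements.append(5)` → elements = [5].
3. bare `raise` re-raises IndexError.
4. Inner `finally` runs during unwinding: `elements.append(43)` → elements = [5, 43].
5. Outer `except IndexError` matches → `elements.append(66)` → elements = [5, 43, 66].
Result: [5, 43, 66]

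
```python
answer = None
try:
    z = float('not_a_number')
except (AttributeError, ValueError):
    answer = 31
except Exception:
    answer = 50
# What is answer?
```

Step-by-step execution trace:
1. `z = float('not_a_number')` raises ValueError.
2. `except (AttributeError, ValueError)` matches (ValueError is in the tuple) → answer = 31.
3. `except Exception` is not reached.
Result: 31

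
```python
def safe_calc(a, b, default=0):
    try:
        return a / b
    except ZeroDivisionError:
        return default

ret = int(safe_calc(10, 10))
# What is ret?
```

Step-by-step execution trace:
1. `safe_calc(10, 10)` enters try: `return 10 / 10` → returns 1.0. No exception raised.
2. `except ZeroDivisionError` is skipped.
3. `int(1.0)` → 1 → ret = 1.
Result: 1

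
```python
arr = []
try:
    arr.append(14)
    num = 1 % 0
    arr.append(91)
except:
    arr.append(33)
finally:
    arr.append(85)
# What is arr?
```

Step-by-step execution trace:
1. try: `arr.append(14)` → arr = [14].
2. `num = 1 % 0` raises ZeroDivisionError; `arr.append(91)` is not reached.
3. bare `except` matches → `arr.append(33)` → arr = [14, 33].
4. finally always runs: `arr.append(85)` → arr = [14, 33, 85].
Result: [14, 33, 85]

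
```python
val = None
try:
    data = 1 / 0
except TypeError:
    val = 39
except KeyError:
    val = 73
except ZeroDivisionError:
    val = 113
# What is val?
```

Step-by-step execution trace:
1. `data = 1 / 0` raises ZeroDivisionError.
2. `except TypeError` does not match ZeroDivisionError; skipped.
3. `except KeyError` does not match ZeroDivisionError; skipped.
4. `except ZeroDivisionError` matches → val = 113.
Result: 113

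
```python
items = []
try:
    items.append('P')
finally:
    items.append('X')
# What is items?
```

Step-by-step execution trace:
1. try: `items.append('P')` → items = ['P'].
2. The try body completes without raising.
3. finally always runs: `items.append('X')` → items = ['P', 'X'].
Result: ['P', 'X']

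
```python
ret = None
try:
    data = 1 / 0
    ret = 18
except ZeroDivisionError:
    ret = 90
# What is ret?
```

Step-by-step execution trace:
1. `data = 1 / 0` raises ZeroDivisionError.
2. `ret = 18` is not reached.
3. `except ZeroDivisionError` matches → ret = 90.
Result: 90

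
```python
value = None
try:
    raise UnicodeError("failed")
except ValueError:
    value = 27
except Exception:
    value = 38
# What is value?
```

Step-by-step execution trace:
1. `raise UnicodeError(...)` raises UnicodeError.
2. `except ValueError` matches (UnicodeError is a subclass of ValueError) → value = 27.
3. `except Exception` is not reached.
Result: 27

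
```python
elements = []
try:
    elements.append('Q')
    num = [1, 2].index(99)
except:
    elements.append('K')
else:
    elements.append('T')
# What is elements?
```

Step-by-step execution trace:
1. try: `elements.append('Q')` → elements = ['Q'].
2. `num = [1, 2].index(99)` raises ValueError.
3. bare `except` matches → `elements.append('K')` → elements = ['Q', 'K'].
4. `else` is skipped (an exception was raised).
Result: ['Q', 'K']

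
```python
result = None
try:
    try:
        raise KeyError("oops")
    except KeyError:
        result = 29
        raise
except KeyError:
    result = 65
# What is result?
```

Step-by-step execution trace:
1. Inner try: `raise KeyError("oops")` raises KeyError.
2. Inner `except KeyError` matches → result = 29.
3. bare `raise` re-raises the same KeyError.
4. Outer `except KeyError` matches → result = 65.
Result: 65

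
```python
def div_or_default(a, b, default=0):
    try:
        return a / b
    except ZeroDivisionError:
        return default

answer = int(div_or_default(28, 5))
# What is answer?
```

Step-by-step execution trace:
1. `div_or_default(28, 5)` enters try: `return 28 / 5` → returns 5.6. No exception raised.
2. `except ZeroDivisionError` is skipped.
3. `int(5.6)` → 5 → answer = 5.
Result: 5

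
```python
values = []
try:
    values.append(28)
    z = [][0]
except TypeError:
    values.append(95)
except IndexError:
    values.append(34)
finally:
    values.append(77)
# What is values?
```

Step-by-step execution trace:
1. try: `values.append(28)` → values = [28].
2. `z = [][0]` raises IndexError.
3. `except TypeError` does not match IndexError; skipped.
4. `except IndexError` matches → `values.append(34)` → values = [28, 34].
5. finally always runs: `values.append(77)` → values = [28, 34, 77].
Result: [28, 34, 77]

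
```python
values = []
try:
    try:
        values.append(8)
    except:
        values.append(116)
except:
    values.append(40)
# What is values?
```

Step-by-step execution trace:
1. Inner try: `values.append(8)` → values = [8]. No exception raised.
2. Inner `except` is skipped.
3. Inner try completes normally; outer `except` is skipped.
Result: [8]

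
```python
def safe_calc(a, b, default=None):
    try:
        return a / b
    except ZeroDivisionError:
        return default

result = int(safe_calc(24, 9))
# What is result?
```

Step-by-step execution trace:
1. `safe_calc(24, 9)` enters try: `return 24 / 9` → returns 2.6666666666666665. No exception raised.
2. `except ZeroDivisionError` is skipped.
3. `int(2.6666666666666665)` → 2 → result = 2.
Result: 2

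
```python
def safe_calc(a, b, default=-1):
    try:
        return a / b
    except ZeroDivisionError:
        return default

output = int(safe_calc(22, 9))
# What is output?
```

Step-by-step execution trace:
1. `safe_calc(22, 9)` enters try: `return 22 / 9` → returns 2.4444444444444446. No exception raised.
2. `except ZeroDivisionError` is skipped.
3. `int(2.4444444444444446)` → 2 → output = 2.
Result: 2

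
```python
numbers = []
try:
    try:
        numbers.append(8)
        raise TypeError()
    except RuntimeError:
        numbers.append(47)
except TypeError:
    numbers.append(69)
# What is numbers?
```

Step-by-step execution trace:
1. Inner try: `numbers.append(8)` → numbers = [8].
2. `raise TypeError()` raises TypeError.
3. Inner `except RuntimeError` does not match TypeError; exception propagates to outer try.
4. Outer `except TypeError` matches → `numbers.append(69)` → numbers = [8, 69].
Result: [8, 69]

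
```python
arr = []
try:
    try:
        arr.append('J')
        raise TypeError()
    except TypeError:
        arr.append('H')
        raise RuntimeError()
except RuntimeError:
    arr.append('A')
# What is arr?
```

Step-by-step execution trace:
1. Inner try: `arr.append('J')` → arr = ['J'].
2. `raise TypeError()` raises TypeError.
3. Inner `except TypeError` matches → `arr.append('H')` → arr = ['J', 'H'].
4. `raise RuntimeError()` raises RuntimeError; propagates to outer try.
5. Outer `except RuntimeError` matches → `arr.append('A')` → arr = ['J', 'H', 'A'].
Result: ['J', 'H', 'A']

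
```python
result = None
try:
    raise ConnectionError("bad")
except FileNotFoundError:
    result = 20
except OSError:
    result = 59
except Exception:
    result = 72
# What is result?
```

Step-by-step execution trace:
1. `raise ConnectionError(...)` raises ConnectionError.
2. `except FileNotFoundError` does not match (ConnectionError is not a subclass of FileNotFoundError); skipped.
3. `except OSError` matches (ConnectionError is a subclass of OSError) → result = 59.
4. `except Exception` is not reached.
Result: 59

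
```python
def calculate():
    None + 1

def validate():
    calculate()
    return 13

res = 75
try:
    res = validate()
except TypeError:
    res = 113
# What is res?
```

Step-by-step execution trace:
1. res starts at 75.
2. try: `validate()` calls `calculate()`.
3. `calculate()` evaluates `None + 1`, which raises TypeError; it propagates through validate (uncaught).
4. `return 13` in validate is not reached; the assignment to res does not complete.
5. `except TypeError` matches → res = 113.
Result: 113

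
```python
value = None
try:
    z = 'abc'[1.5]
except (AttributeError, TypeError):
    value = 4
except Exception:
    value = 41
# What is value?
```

Step-by-step execution trace:
1. `z = 'abc'[1.5]` raises TypeError.
2. `except (AttributeError, TypeError)` matches (TypeError is in the tuple) → value = 4.
3. `except Exception` is not reached.
Result: 4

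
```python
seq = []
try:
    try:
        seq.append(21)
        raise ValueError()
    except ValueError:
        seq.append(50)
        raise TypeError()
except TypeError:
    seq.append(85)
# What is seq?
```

Step-by-step execution trace:
1. Inner try: `seq.append(21)` → seq = [21].
2. `raise ValueError()` raises ValueError.
3. Inner `except ValueError` matches → `seq.append(50)` → seq = [21, 50].
4. `raise TypeError()` raises TypeError; propagates to outer try.
5. Outer `except TypeError` matches → `seq.append(85)` → seq = [21, 50, 85].
Result: [21, 50, 85]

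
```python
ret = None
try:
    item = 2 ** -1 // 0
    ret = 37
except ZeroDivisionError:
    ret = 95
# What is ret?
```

Step-by-step execution trace:
1. `item = 2 ** -1 // 0` raises ZeroDivisionError.
2. `ret = 37` is not reached.
3. `except ZeroDivisionError` matches → ret = 95.
Result: 95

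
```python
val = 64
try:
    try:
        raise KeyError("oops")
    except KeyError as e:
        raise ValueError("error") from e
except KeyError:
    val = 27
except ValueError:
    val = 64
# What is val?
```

Step-by-step execution trace:
1. Inner try raises KeyError; inner `except KeyError as e` catches it.
2. `raise ValueError(...) from e` raises ValueError (KeyError is attached as __cause__, but only ValueError is active).
3. Outer `except KeyError` does not match ValueError; skipped.
4. Outer `except ValueError` matches → val = 64.
Result: 64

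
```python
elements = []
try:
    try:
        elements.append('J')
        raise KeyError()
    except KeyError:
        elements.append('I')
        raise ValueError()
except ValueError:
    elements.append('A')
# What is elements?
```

Step-by-step execution trace:
1. Inner try: `elements.append('J')` → elements = ['J'].
2. `raise KeyError()` raises KeyError.
3. Inner `except KeyError` matches → `elements.append('I')` → elements = ['J', 'I'].
4. `raise ValueError()` raises ValueError; propagates to outer try.
5. Outer `except ValueError` matches → `elements.append('A')` → elements = ['J', 'I', 'A'].
Result: ['J', 'I', 'A']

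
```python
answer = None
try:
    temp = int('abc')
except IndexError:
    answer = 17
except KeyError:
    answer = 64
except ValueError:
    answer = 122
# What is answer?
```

Step-by-step execution trace:
1. `temp = int('abc')` raises ValueError.
2. `except IndexError` does not match ValueError; skipped.
3. `except KeyError` does not match ValueError; skipped.
4. `except ValueError` matches → answer = 122.
Result: 122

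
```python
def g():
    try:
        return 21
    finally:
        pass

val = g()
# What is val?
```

Step-by-step execution trace:
1. `g()` enters try: `return 21` sets pending return value 21.
2. Before returning, `finally: pass` runs (no effect).
3. g() returns 21 → val = 21.
Result: 21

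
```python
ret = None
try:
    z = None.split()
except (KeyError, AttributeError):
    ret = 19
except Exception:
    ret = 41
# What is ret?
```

Step-by-step execution trace:
1. `z = None.split()` raises AttributeError.
2. `except (KeyError, AttributeError)` matches (AttributeError is in the tuple) → ret = 19.
3. `except Exception` is not reached.
Result: 19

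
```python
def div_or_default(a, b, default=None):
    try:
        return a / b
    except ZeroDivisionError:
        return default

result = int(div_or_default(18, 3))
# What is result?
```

Step-by-step execution trace:
1. `div_or_default(18, 3)` enters try: `return 18 / 3` → returns 6.0. No exception raised.
2. `except ZeroDivisionError` is skipped.
3. `int(6.0)` → 6 → result = 6.
Result: 6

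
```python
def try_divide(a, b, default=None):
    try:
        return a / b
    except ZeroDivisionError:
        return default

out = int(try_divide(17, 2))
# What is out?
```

Step-by-step execution trace:
1. `try_divide(17, 2)` enters try: `return 17 / 2` → returns 8.5. No exception raised.
2. `except ZeroDivisionError` is skipped.
3. `int(8.5)` → 8 → out = 8.
Result: 8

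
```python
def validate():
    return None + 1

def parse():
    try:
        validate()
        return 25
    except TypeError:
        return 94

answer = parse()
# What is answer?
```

Step-by-step execution trace:
1. `parse()` calls `validate()`.
2. `validate()` evaluates `None + 1`, which raises TypeError; it propagates to the caller.
3. `return 25` is not reached.
4. `except TypeError` in parse matches → returns 94.
5. answer = 94.
Result: 94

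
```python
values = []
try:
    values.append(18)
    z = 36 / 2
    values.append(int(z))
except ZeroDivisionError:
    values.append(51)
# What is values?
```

Step-by-step execution trace:
1. try: `values.append(18)` → values = [18].
2. `z = 36 / 2` → z = 18.0. No exception raised.
3. `values.append(int(z))` → values = [18, 18].
4. `except ZeroDivisionError` is skipped (no exception was raised).
Result: [18, 18]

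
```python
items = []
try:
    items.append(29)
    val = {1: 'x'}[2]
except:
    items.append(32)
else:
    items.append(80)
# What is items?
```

Step-by-step execution trace:
1. try: `items.append(29)` → items = [29].
2. `val = {1: 'x'}[2]` raises KeyError.
3. bare `except` matches → `items.append(32)` → items = [29, 32].
4. `else` is skipped (an exception was raised).
Result: [29, 32]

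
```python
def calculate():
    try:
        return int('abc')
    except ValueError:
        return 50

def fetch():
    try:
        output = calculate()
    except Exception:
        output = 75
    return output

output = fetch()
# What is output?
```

Step-by-step execution trace:
1. `fetch()` calls `calculate()`.
2. In calculate: `int('abc')` raises ValueError; `except ValueError` catches it → returns 50.
3. In fetch: `output = calculate()` → output = 50. No exception reaches fetch.
4. `except Exception` is skipped; fetch returns 50.
5. output = 50.
Result: 50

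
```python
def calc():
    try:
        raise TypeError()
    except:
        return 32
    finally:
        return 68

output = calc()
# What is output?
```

Step-by-step execution trace:
1. `calc()` enters try: `raise TypeError()` raises TypeError.
2. bare `except` matches → `return 32` sets pending return value 32.
3. Before returning, `finally: return 68` runs and overrides the pending return.
4. calc() returns 68 → output = 68.
Result: 68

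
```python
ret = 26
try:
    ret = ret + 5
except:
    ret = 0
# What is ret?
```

Step-by-step execution trace:
1. ret starts at 26.
2. try: `ret = ret + 5` → ret = 31. No exception raised.
3. `except` is skipped.
Result: 31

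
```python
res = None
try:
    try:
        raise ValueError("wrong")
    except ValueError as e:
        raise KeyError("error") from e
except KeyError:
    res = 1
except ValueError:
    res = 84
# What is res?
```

Step-by-step execution trace:
1. Inner try raises ValueError; inner `except ValueError as e` catches it.
2. `raise KeyError(...) from e` raises KeyError (ValueError is attached as __cause__, but only KeyError is active).
3. Outer `except KeyError` matches → res = 1.
4. `except ValueError` is not reached.
Result: 1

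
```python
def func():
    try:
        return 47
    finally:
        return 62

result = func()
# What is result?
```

Step-by-step execution trace:
1. `func()` enters try: `return 47` sets pending return value 47.
2. Before returning, `finally: return 62` runs and overrides the pending return.
3. func() returns 62 → result = 62.
Result: 62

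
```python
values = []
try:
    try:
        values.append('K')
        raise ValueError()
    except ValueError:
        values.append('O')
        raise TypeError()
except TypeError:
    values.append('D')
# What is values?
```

Step-by-step execution trace:
1. Inner try: `values.append('K')` → values = ['K'].
2. `raise ValueError()` raises ValueError.
3. Inner `except ValueError` matches → `values.append('O')` → values = ['K', 'O'].
4. `raise TypeError()` raises TypeError; propagates to outer try.
5. Outer `except TypeError` matches → `values.append('D')` → values = ['K', 'O', 'D'].
Result: ['K', 'O', 'D']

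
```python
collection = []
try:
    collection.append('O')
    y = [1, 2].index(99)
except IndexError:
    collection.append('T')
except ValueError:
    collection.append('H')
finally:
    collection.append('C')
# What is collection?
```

Step-by-step execution trace:
1. try: `collection.append('O')` → collection = ['O'].
2. `y = [1, 2].index(99)` raises ValueError.
3. `except IndexError` does not match ValueError; skipped.
4. `except ValueError` matches → `collection.append('H')` → collection = ['O', 'H'].
5. finally always runs: `collection.append('C')` → collection = ['O', 'H', 'C'].
Result: ['O', 'H', 'C']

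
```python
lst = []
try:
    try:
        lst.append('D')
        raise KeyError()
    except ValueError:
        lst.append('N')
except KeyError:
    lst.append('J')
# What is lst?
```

Step-by-step execution trace:
1. Inner try: `lst.append('D')` → lst = ['D'].
2. `raise KeyError()` raises KeyError.
3. Inner `except ValueError` does not match KeyError; exception propagates to outer try.
4. Outer `except KeyError` matches → `lst.append('J')` → lst = ['D', 'J'].
Result: ['D', 'J']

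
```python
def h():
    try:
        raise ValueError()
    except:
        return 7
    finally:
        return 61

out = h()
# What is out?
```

Step-by-step execution trace:
1. `h()` enters try: `raise ValueError()` raises ValueError.
2. bare `except` matches → `return 7` sets pending return value 7.
3. Before returning, `finally: return 61` runs and overrides the pending return.
4. h() returns 61 → out = 61.
Result: 61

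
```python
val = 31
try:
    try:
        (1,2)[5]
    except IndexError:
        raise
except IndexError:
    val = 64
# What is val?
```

Step-by-step execution trace:
1. Inner try: `(1,2)[5]` raises IndexError.
2. Inner `except IndexError` matches; bare `raise` re-raises the same IndexError.
3. Outer `except IndexError` matches → val = 64.
Result: 64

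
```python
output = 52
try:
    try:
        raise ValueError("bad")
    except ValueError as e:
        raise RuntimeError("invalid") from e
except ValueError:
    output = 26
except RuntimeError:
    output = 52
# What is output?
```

Step-by-step execution trace:
1. Inner try raises ValueError; inner `except ValueError as e` catches it.
2. `raise RuntimeError(...) from e` raises RuntimeError (ValueError is attached as __cause__, but only RuntimeError is active).
3. Outer `except ValueError` does not match RuntimeError; skipped.
4. Outer `except RuntimeError` matches → output = 52.
Result: 52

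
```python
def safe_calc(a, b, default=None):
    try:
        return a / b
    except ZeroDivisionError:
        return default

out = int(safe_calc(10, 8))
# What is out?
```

Step-by-step execution trace:
1. `safe_calc(10, 8)` enters try: `return 10 / 8` → returns 1.25. No exception raised.
2. `except ZeroDivisionError` is skipped.
3. `int(1.25)` → 1 → out = 1.
Result: 1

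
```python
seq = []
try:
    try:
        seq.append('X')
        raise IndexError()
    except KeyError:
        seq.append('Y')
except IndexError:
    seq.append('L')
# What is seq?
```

Step-by-step execution trace:
1. Inner try: `seq.append('X')` → seq = ['X'].
2. `raise IndexError()` raises IndexError.
3. Inner `except KeyError` does not match IndexError; exception propagates to outer try.
4. Outer `except IndexError` matches → `seq.append('L')` → seq = ['X', 'L'].
Result: ['X', 'L']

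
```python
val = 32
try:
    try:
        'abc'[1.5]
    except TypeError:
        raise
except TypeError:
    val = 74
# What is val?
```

Step-by-step execution trace:
1. Inner try: `'abc'[1.5]` raises TypeError.
2. Inner `except TypeError` matches; bare `raise` re-raises the same TypeError.
3. Outer `except TypeError` matches → val = 74.
Result: 74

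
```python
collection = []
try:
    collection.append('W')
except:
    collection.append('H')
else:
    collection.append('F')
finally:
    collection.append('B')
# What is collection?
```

Step-by-step execution trace:
1. try: `collection.append('W')` → collection = ['W']. No exception raised.
2. `except` is skipped.
3. `else` runs: `collection.append('F')` → collection = ['W', 'F'].
4. `finally` always runs: `collection.append('B')` → collection = ['W', 'F', 'B'].
Result: ['W', 'F', 'B']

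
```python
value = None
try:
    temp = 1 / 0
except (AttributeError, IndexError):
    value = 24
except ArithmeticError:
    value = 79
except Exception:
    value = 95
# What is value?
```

Step-by-step execution trace:
1. `temp = 1 / 0` raises ZeroDivisionError.
2. `except (AttributeError, IndexError)` does not match ZeroDivisionError; skipped.
3. `except ArithmeticError` matches (ZeroDivisionError is a subclass of ArithmeticError) → value = 79.
4. `except Exception` is not reached.
Result: 79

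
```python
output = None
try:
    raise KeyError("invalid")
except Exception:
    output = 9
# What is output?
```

Step-by-step execution trace:
1. `raise KeyError(...)` raises KeyError.
2. `except Exception` matches (KeyError is a subclass of Exception) → output = 9.
Result: 9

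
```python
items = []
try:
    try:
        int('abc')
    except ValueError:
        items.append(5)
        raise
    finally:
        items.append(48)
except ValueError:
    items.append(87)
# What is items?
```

Step-by-step execution trace:
1. Inner try: `int('abc')` raises ValueError.
2. Inner `except ValueError` matches → `items.append(5)` → items = [5].
3. bare `raise` re-raises ValueError.
4. Inner `finally` runs during unwinding: `items.append(48)` → items = [5, 48].
5. Outer `except ValueError` matches → `items.append(87)` → items = [5, 48, 87].
Result: [5, 48, 87]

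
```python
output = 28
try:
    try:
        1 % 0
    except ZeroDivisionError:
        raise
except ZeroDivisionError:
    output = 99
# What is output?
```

Step-by-step execution trace:
1. Inner try: `1 % 0` raises ZeroDivisionError.
2. Inner `except ZeroDivisionError` matches; bare `raise` re-raises the same ZeroDivisionError.
3. Outer `except ZeroDivisionError` matches → output = 99.
Result: 99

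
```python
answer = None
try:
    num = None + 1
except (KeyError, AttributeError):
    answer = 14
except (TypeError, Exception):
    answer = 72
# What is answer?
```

Step-by-step execution trace:
1. `num = None + 1` raises TypeError.
2. `except (KeyError, AttributeError)` does not match TypeError; skipped.
3. `except (TypeError, Exception)` matches (TypeError is in the tuple) → answer = 72.
Result: 72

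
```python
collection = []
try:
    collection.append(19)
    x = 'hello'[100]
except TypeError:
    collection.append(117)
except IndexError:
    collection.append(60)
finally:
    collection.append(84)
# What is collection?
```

Step-by-step execution trace:
1. try: `collection.append(19)` → collection = [19].
2. `x = 'hello'[100]` raises IndexError.
3. `except TypeError` does not match IndexError; skipped.
4. `except IndexError` matches → `collection.append(60)` → collection = [19, 60].
5. finally always runs: `collection.append(84)` → collection = [19, 60, 84].
Result: [19, 60, 84]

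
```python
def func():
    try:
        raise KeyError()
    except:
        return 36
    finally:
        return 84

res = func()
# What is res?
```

Step-by-step execution trace:
1. `func()` enters try: `raise KeyError()` raises KeyError.
2. bare `except` matches → `return 36` sets pending return value 36.
3. Before returning, `finally: return 84` runs and overrides the pending return.
4. func() returns 84 → res = 84.
Result: 84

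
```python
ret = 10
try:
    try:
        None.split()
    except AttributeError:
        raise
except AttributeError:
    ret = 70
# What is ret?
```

Step-by-step execution trace:
1. Inner try: `None.split()` raises AttributeError.
2. Inner `except AttributeError` matches; bare `raise` re-raises the same AttributeError.
3. Outer `except AttributeError` matches → ret = 70.
Result: 70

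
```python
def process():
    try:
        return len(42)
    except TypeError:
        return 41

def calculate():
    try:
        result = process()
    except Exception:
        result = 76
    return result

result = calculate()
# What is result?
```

Step-by-step execution trace:
1. `calculate()` calls `process()`.
2. In process: `len(42)` raises TypeError; `except TypeError` catches it → returns 41.
3. In calculate: `result = process()` → result = 41. No exception reaches calculate.
4. `except Exception` is skipped; calculate returns 41.
5. result = 41.
Result: 41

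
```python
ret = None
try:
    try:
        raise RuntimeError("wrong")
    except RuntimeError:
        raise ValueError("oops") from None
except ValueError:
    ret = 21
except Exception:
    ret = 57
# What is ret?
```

Step-by-step execution trace:
1. Inner try raises RuntimeError; inner `except RuntimeError` catches it.
2. `raise ValueError(...) from None` raises ValueError (from None suppresses __context__, but the active exception is still ValueError).
3. Outer `except ValueError` matches → ret = 21.
4. `except Exception` is not reached.
Result: 21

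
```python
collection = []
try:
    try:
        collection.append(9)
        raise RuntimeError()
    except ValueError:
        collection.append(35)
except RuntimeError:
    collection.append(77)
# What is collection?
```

Step-by-step execution trace:
1. Inner try: `collection.append(9)` → collection = [9].
2. `raise RuntimeError()` raises RuntimeError.
3. Inner `except ValueError` does not match RuntimeError; exception propagates to outer try.
4. Outer `except RuntimeError` matches → `collection.append(77)` → collection = [9, 77].
Result: [9, 77]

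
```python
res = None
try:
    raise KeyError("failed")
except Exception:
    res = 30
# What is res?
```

Step-by-step execution trace:
1. `raise KeyError(...)` raises KeyError.
2. `except Exception` matches (KeyError is a subclass of Exception) → res = 30.
Result: 30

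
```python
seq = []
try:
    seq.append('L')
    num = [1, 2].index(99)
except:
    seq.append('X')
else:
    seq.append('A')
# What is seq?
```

Step-by-step execution trace:
1. try: `seq.append('L')` → seq = ['L'].
2. `num = [1, 2].index(99)` raises ValueError.
3. bare `except` matches → `seq.append('X')` → seq = ['L', 'X'].
4. `else` is skipped (an exception was raised).
Result: ['L', 'X']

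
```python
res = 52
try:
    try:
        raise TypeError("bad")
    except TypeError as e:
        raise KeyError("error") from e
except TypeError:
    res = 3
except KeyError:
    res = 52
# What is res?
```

Step-by-step execution trace:
1. Inner try raises TypeError; inner `except TypeError as e` catches it.
2. `raise KeyError(...) from e` raises KeyError (TypeError is attached as __cause__, but only KeyError is active).
3. Outer `except TypeError` does not match KeyError; skipped.
4. Outer `except KeyError` matches → res = 52.
Result: 52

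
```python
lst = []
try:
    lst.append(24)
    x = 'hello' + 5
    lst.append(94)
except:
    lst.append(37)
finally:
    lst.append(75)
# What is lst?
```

Step-by-step execution trace:
1. try: `lst.append(24)` → lst = [24].
2. `x = 'hello' + 5` raises TypeError; `lst.append(94)` is not reached.
3. bare `except` matches → `lst.append(37)` → lst = [24, 37].
4. finally always runs: `lst.append(75)` → lst = [24, 37, 75].
Result: [24, 37, 75]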